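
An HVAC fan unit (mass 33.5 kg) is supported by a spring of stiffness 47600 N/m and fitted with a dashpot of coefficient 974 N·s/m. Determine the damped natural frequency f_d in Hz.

5.54 Hz

ω_n = √(k/m) = √(47600/33.5) = 37.69 rad/s.
Critical damping c_c = 2√(k·m) = 2√(47600 × 33.5) = 2526 N·s/m, so ζ = c/c_c = 974/2526 = 0.3857.
ω_d = ω_n√(1 − ζ²) = 37.69 × √(1 − 0.149) = 34.78 rad/s.
f_d = ω_d/(2π) = 5.535 Hz.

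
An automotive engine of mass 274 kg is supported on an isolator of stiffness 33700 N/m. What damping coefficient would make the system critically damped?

6080 N·s/m

c_c = 2√(k·m) = 2√(33700 × 274) = 2 × 3039 = 6077 N·s/m.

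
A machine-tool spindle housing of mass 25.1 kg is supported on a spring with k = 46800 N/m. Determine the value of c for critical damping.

2170 N·s/m

c_c = 2√(k·m) = 2√(46800 × 25.1) = 2 × 1084 = 2168 N·s/m.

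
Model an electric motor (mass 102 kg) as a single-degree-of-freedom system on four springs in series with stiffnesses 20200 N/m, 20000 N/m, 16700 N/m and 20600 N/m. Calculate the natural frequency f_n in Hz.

1.09 Hz

Series springs: 1/k_eq = 1/20200 + 1/20000 + 1/16700 + 1/20600 = 0.0002079, so k_eq = 4809 N/m.
ω_n = √(k_eq/m) = √(4809/102) = √47.15 = 6.867 rad/s.
f_n = ω_n/(2π) = 6.867/6.283 = 1.093 Hz.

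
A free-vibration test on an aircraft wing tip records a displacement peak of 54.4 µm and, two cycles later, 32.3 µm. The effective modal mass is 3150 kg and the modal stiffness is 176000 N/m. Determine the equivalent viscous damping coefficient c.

1950 N·s/m

Logarithmic decrement δ = (1/n)·ln(x₀/x_n) = (1/2)·ln(54.4/32.3) = (1/2)·ln(1.684) = 0.2606.
ζ = δ/√(4π² + δ²) = 0.2606/√(39.48 + 0.0679) = 0.2606/6.289 = 0.04145.
c = ζ · 2√(km) = 0.04145 × 2√(176000 × 3150) = 0.04145 × 47090 = 1952 N·s/m.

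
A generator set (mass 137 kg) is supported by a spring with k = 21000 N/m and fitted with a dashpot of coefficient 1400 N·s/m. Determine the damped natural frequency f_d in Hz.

1.79 Hz

ω_n = √(k/m) = √(21000/137) = 12.38 rad/s.
Critical damping c_c = 2√(k·m) = 2√(21000 × 137) = 3392 N·s/m, so ζ = c/c_c = 1400/3392 = 0.4127.
ω_d = ω_n√(1 − ζ²) = 12.38 × √(1 − 0.170) = 11.28 rad/s.
f_d = ω_d/(2π) = 1.795 Hz.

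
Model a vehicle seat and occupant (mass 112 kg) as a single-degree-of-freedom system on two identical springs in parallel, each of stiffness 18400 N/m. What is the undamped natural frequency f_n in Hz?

2.88 Hz

Parallel springs add: k_eq = 2 × 18400 = 36800 N/m.
ω_n = √(k_eq/m) = √(36800/112) = √328.6 = 18.13 rad/s.
f_n = ω_n/(2π) = 18.13/6.283 = 2.885 Hz.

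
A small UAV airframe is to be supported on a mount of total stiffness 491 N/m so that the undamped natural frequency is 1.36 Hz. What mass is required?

ω_n = 2πf_n = 2π × 1.36 = 8.545 rad/s.
m = k/ω_n² = 491/8.545² = 491/73.02 = 6.724 kg.

6.72 kg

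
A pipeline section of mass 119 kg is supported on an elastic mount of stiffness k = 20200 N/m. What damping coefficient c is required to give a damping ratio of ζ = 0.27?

837 N·s/m

c_c = 2√(k·m) = 2√(20200 × 119) = 3101 N·s/m.
c = ζ·c_c = 0.27 × 3101 = 837.2 N·s/m.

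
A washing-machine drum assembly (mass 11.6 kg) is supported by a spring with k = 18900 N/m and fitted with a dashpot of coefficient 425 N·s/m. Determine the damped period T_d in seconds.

ω_n = √(k/m) = √(18900/11.6) = 40.36 rad/s.
Critical damping c_c = 2√(k·m) = 2√(18900 × 11.6) = 936.5 N·s/m, so ζ = c/c_c = 425/936.5 = 0.4538.
ω_d = ω_n√(1 − ζ²) = 40.36 × √(1 − 0.206) = 35.97 rad/s.
T_d = 2π/ω_d = 0.1747 s.

0.175 s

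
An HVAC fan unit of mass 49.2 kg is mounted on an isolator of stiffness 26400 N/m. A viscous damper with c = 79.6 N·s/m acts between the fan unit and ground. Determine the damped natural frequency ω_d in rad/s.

23.2 rad/s

ω_n = √(k/m) = √(26400/49.2) = 23.16 rad/s.
Critical damping c_c = 2√(k·m) = 2√(26400 × 49.2) = 2279 N·s/m, so ζ = c/c_c = 79.6/2279 = 0.03492.
ω_d = ω_n√(1 − ζ²) = 23.16 × √(1 − 0.00122) = 23.15 rad/s.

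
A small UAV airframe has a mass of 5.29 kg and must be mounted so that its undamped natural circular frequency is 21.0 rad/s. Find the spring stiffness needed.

2330 N/m

k = m·ω_n² = 5.29 × 21.00² = 5.29 × 441.0 = 2333 N/m.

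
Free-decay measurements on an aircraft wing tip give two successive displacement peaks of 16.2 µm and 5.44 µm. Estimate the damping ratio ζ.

0.171

Logarithmic decrement δ = (1/n)·ln(x₀/x_n) = (1/1)·ln(16.2/5.44) = (1/1)·ln(2.978) = 1.091.
ζ = δ/√(4π² + δ²) = 1.091/√(39.48 + 1.19) = 1.091/6.377 = 0.1711.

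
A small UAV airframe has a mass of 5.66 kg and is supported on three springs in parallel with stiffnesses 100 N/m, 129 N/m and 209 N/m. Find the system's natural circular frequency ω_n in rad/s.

Parallel springs add: k_eq = 100 + 129 + 209 = 438.0 N/m.
ω_n = √(k_eq/m) = √(438.0/5.66) = √77.39 = 8.797 rad/s.

8.80 rad/s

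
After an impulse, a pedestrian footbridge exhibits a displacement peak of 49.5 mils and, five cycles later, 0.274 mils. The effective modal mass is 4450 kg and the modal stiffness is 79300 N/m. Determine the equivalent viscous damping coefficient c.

Logarithmic decrement δ = (1/n)·ln(x₀/x_n) = (1/5)·ln(49.5/0.274) = (1/5)·ln(180.7) = 1.039.
ζ = δ/√(4π² + δ²) = 1.039/√(39.48 + 1.08) = 1.039/6.369 = 0.1632.
c = ζ · 2√(km) = 0.1632 × 2√(79300 × 4450) = 0.1632 × 37570 = 6131 N·s/m.

6130 N·s/m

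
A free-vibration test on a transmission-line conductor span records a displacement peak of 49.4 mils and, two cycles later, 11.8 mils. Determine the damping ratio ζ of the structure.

0.113

Logarithmic decrement δ = (1/n)·ln(x₀/x_n) = (1/2)·ln(49.4/11.8) = (1/2)·ln(4.186) = 0.7159.
ζ = δ/√(4π² + δ²) = 0.7159/√(39.48 + 0.513) = 0.7159/6.324 = 0.1132.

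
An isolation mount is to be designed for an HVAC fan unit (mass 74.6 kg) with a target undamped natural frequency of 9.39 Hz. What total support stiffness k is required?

260000 N/m

ω_n = 2πf_n = 2π × 9.39 = 59.00 rad/s.
k = m·ω_n² = 74.6 × 59.00² = 74.6 × 3481 = 259700 N/m.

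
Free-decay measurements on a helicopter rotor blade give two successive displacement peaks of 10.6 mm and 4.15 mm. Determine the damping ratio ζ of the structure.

0.148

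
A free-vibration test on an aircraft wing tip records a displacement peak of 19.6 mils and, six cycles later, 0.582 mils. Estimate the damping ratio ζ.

Logarithmic decrement δ = (1/n)·ln(x₀/x_n) = (1/6)·ln(19.6/0.582) = (1/6)·ln(33.68) = 0.5861.
ζ = δ/√(4π² + δ²) = 0.5861/√(39.48 + 0.344) = 0.5861/6.310 = 0.09288.

0.0929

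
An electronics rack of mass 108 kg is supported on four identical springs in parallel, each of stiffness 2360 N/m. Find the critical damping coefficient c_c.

2020 N·s/m

Parallel springs add: k_eq = 4 × 2360 = 9440 N/m.
c_c = 2√(k_eq·m) = 2√(9440 × 108) = 2 × 1010 = 2019 N·s/m.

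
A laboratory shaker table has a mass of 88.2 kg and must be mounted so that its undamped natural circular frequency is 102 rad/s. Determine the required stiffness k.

k = m·ω_n² = 88.2 × 102.0² = 88.2 × 10400 = 917600 N/m.

918000 N/m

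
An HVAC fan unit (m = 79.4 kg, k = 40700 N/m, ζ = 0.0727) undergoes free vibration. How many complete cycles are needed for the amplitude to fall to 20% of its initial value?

Logarithmic decrement δ = 2πζ/√(1 − ζ²) = 2π × 0.07270/√(1 − 0.00529) = 0.4580.
x_n/x₀ = e^(−nδ) ≤ 0.2; take ln: n ≥ ln(1/0.2)/δ = 1.609/0.4580 = 3.514.
So 4 complete cycles are required.

4 cycles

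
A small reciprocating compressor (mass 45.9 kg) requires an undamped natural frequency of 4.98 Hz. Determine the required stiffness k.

ω_n = 2πf_n = 2π × 4.98 = 31.29 rad/s.
k = m·ω_n² = 45.9 × 31.29² = 45.9 × 979.1 = 44940 N/m.

44900 N/m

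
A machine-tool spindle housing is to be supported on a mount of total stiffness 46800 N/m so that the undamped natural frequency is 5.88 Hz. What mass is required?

34.3 kg

ω_n = 2πf_n = 2π × 5.88 = 36.95 rad/s.
m = k/ω_n² = 46800/36.95² = 46800/1365 = 34.29 kg.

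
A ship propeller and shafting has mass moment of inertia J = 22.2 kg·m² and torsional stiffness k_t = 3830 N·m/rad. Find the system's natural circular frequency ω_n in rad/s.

13.1 rad/s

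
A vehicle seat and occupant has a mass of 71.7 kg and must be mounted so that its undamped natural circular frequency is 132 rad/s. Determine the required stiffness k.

1250000 N/m

k = m·ω_n² = 71.7 × 132.0² = 71.7 × 17420 = 1249000 N/m.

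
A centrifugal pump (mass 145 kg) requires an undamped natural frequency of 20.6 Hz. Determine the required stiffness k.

ω_n = 2πf_n = 2π × 20.6 = 129.4 rad/s.
k = m·ω_n² = 145 × 129.4² = 145 × 16750 = 2429000 N/m.

2430000 N/m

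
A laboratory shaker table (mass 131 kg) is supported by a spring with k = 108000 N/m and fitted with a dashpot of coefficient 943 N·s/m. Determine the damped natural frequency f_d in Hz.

ω_n = √(k/m) = √(108000/131) = 28.71 rad/s.
Critical damping c_c = 2√(k·m) = 2√(108000 × 131) = 7523 N·s/m, so ζ = c/c_c = 943/7523 = 0.1254.
ω_d = ω_n√(1 − ζ²) = 28.71 × √(1 − 0.0157) = 28.49 rad/s.
f_d = ω_d/(2π) = 4.534 Hz.

4.53 Hz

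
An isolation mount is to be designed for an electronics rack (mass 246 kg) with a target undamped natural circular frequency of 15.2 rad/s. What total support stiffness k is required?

56800 N/m

k = m·ω_n² = 246 × 15.20² = 246 × 231.0 = 56840 N/m.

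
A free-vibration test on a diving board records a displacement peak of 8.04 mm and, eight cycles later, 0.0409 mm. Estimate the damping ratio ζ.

Logarithmic decrement δ = (1/n)·ln(x₀/x_n) = (1/8)·ln(8.04/0.0409) = (1/8)·ln(196.6) = 0.6601.
ζ = δ/√(4π² + δ²) = 0.6601/√(39.48 + 0.436) = 0.6601/6.318 = 0.1045.

0.104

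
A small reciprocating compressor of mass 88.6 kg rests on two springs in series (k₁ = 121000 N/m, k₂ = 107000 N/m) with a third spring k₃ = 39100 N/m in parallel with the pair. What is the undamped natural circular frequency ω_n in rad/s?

Series pair: k_s = k₁k₂/(k₁+k₂) = (121000)(107000)/(121000 + 107000) = 56790 N/m. In parallel with k₃: k_eq = 56790 + 39100 = 95890 N/m.
ω_n = √(k_eq/m) = √(95890/88.6) = √1082 = 32.90 rad/s.

32.9 rad/s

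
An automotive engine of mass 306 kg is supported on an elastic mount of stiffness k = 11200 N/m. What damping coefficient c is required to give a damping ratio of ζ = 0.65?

2410 N·s/m

c_c = 2√(k·m) = 2√(11200 × 306) = 3703 N·s/m.
c = ζ·c_c = 0.65 × 3703 = 2407 N·s/m.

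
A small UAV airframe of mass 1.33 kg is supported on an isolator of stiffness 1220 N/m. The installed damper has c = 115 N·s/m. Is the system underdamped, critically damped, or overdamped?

c_c = 2√(k·m) = 80.56 N·s/m; ζ = c/c_c = 115/80.56 = 1.43.
Since ζ > 1 the system is overdamped.

overdamped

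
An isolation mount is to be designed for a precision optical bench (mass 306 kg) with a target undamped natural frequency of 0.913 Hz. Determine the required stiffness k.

10100 N/m

ω_n = 2πf_n = 2π × 0.913 = 5.737 rad/s.
k = m·ω_n² = 306 × 5.737² = 306 × 32.91 = 10070 N/m.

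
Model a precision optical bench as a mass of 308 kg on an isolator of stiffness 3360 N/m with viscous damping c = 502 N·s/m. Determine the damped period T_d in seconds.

1.96 s

ω_n = √(k/m) = √(3360/308) = 3.303 rad/s.
Critical damping c_c = 2√(k·m) = 2√(3360 × 308) = 2035 N·s/m, so ζ = c/c_c = 502/2035 = 0.2467.
ω_d = ω_n√(1 − ζ²) = 3.303 × √(1 − 0.0609) = 3.201 rad/s.
T_d = 2π/ω_d = 1.963 s.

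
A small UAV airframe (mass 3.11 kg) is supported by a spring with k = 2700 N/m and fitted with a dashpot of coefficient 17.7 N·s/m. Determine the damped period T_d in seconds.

0.214 s

ω_n = √(k/m) = √(2700/3.11) = 29.46 rad/s.
Critical damping c_c = 2√(k·m) = 2√(2700 × 3.11) = 183.3 N·s/m, so ζ = c/c_c = 17.7/183.3 = 0.09658.
ω_d = ω_n√(1 − ζ²) = 29.46 × √(1 − 0.00933) = 29.33 rad/s.
T_d = 2π/ω_d = 0.2142 s.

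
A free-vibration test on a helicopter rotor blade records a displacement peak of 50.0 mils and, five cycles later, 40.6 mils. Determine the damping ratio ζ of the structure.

Logarithmic decrement δ = (1/n)·ln(x₀/x_n) = (1/5)·ln(50.0/40.6) = (1/5)·ln(1.232) = 0.04165.
ζ = δ/√(4π² + δ²) = 0.04165/√(39.48 + 0.00173) = 0.04165/6.283 = 0.006629.

0.00663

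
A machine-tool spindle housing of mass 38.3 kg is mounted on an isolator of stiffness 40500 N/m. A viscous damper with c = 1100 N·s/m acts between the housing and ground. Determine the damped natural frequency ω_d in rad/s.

29.2 rad/s

ω_n = √(k/m) = √(40500/38.3) = 32.52 rad/s.
Critical damping c_c = 2√(k·m) = 2√(40500 × 38.3) = 2491 N·s/m, so ζ = c/c_c = 1100/2491 = 0.4416.
ω_d = ω_n√(1 − ζ²) = 32.52 × √(1 − 0.195) = 29.18 rad/s.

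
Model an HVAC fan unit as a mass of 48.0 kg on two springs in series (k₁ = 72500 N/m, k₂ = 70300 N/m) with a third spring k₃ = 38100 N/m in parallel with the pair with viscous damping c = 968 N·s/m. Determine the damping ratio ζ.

0.257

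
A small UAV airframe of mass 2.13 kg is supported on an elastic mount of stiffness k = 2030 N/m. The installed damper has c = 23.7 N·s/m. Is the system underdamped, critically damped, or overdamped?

c_c = 2√(k·m) = 131.5 N·s/m; ζ = c/c_c = 23.7/131.5 = 0.180.
Since ζ < 1 the system is underdamped.

underdamped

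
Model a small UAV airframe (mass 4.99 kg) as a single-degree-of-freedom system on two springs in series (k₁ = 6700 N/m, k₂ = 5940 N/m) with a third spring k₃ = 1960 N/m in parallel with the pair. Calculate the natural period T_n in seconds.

0.196 s

Series pair: k_s = k₁k₂/(k₁+k₂) = (6700)(5940)/(6700 + 5940) = 3149 N/m. In parallel with k₃: k_eq = 3149 + 1960 = 5109 N/m.
ω_n = √(k_eq/m) = √(5109/4.99) = √1024 = 32.00 rad/s.
T_n = 2π/ω_n = 6.283/32.00 = 0.1964 s.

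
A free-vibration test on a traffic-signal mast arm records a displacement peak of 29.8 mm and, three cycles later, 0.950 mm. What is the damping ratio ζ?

0.180

Logarithmic decrement δ = (1/n)·ln(x₀/x_n) = (1/3)·ln(29.8/0.950) = (1/3)·ln(31.37) = 1.149.
ζ = δ/√(4π² + δ²) = 1.149/√(39.48 + 1.32) = 1.149/6.387 = 0.1798.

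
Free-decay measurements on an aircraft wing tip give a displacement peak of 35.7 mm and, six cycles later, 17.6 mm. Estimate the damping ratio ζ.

Logarithmic decrement δ = (1/n)·ln(x₀/x_n) = (1/6)·ln(35.7/17.6) = (1/6)·ln(2.028) = 0.1179.
ζ = δ/√(4π² + δ²) = 0.1179/√(39.48 + 0.0139) = 0.1179/6.284 = 0.01876.

0.0188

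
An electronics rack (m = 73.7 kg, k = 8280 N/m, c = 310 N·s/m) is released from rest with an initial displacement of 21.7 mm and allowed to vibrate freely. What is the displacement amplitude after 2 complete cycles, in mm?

1.70 mm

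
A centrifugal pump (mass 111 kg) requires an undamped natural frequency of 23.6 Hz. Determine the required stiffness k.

ω_n = 2πf_n = 2π × 23.6 = 148.3 rad/s.
k = m·ω_n² = 111 × 148.3² = 111 × 21990 = 2441000 N/m.

2440000 N/m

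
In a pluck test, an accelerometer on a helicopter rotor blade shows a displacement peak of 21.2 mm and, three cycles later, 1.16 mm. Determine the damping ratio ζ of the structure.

Logarithmic decrement δ = (1/n)·ln(x₀/x_n) = (1/3)·ln(21.2/1.16) = (1/3)·ln(18.28) = 0.9685.
ζ = δ/√(4π² + δ²) = 0.9685/√(39.48 + 0.938) = 0.9685/6.357 = 0.1523.

0.152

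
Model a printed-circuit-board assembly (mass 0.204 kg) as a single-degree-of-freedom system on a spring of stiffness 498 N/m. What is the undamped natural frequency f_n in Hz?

ω_n = √(k/m) = √(498.0/0.204) = √2441 = 49.41 rad/s.
f_n = ω_n/(2π) = 49.41/6.283 = 7.864 Hz.

7.86 Hz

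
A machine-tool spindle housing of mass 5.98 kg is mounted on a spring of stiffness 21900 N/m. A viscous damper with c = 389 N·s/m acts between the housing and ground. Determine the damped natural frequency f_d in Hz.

ω_n = √(k/m) = √(21900/5.98) = 60.52 rad/s.
Critical damping c_c = 2√(k·m) = 2√(21900 × 5.98) = 723.8 N·s/m, so ζ = c/c_c = 389/723.8 = 0.5375.
ω_d = ω_n√(1 − ζ²) = 60.52 × √(1 − 0.289) = 51.03 rad/s.
f_d = ω_d/(2π) = 8.122 Hz.

8.12 Hz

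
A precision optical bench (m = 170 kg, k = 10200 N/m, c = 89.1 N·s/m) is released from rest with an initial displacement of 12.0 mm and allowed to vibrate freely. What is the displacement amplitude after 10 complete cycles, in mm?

ζ = c/(2√(km)) = 89.1/(2√(10200 × 170)) = 89.1/2634 = 0.03383.
Logarithmic decrement δ = 2πζ/√(1 − ζ²) = 2π × 0.03383/√(1 − 0.00114) = 0.2127.
After n cycles, x_n/x₀ = e^(−nδ), so x_10 = 12.0 × e^(−10 × 0.2127) = 12.0 × 0.1192 = 1.430 mm.

1.43 mm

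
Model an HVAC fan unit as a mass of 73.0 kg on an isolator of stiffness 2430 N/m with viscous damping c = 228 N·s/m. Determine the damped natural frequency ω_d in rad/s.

ω_n = √(k/m) = √(2430/73.0) = 5.770 rad/s.
Critical damping c_c = 2√(k·m) = 2√(2430 × 73.0) = 842.4 N·s/m, so ζ = c/c_c = 228/842.4 = 0.2707.
ω_d = ω_n√(1 − ζ²) = 5.770 × √(1 − 0.0733) = 5.554 rad/s.

5.55 rad/s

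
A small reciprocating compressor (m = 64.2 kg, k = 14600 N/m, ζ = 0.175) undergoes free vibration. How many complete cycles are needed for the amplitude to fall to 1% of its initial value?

5 cycles

Logarithmic decrement δ = 2πζ/√(1 − ζ²) = 2π × 0.1750/√(1 − 0.0306) = 1.117.
x_n/x₀ = e^(−nδ) ≤ 0.01; take ln: n ≥ ln(1/0.01)/δ = 4.605/1.117 = 4.124.
So 5 complete cycles are required.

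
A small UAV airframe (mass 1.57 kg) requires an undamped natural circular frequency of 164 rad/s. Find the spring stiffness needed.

k = m·ω_n² = 1.57 × 164.0² = 1.57 × 26900 = 42230 N/m.

42200 N/m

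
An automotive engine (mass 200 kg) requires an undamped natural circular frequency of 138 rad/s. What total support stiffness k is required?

k = m·ω_n² = 200 × 138.0² = 200 × 19040 = 3809000 N/m.

3810000 N/m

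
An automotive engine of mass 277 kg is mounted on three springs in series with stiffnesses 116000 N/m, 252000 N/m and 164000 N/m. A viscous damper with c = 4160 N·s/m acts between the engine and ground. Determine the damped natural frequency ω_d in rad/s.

Series springs: 1/k_eq = 1/116000 + 1/252000 + 1/164000 = 1.869×10^-5, so k_eq = 53510 N/m.
ω_n = √(k_eq/m) = √(53510/277) = 13.90 rad/s.
Critical damping c_c = 2√(k_eq·m) = 2√(53510 × 277) = 7700 N·s/m, so ζ = c/c_c = 4160/7700 = 0.5402.
ω_d = ω_n√(1 − ζ²) = 13.90 × √(1 − 0.292) = 11.70 rad/s.

11.7 rad/s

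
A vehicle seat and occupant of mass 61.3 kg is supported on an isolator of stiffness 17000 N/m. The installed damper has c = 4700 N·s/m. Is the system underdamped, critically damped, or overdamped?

overdamped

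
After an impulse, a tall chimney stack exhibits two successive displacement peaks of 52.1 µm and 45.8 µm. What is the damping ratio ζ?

Logarithmic decrement δ = (1/n)·ln(x₀/x_n) = (1/1)·ln(52.1/45.8) = (1/1)·ln(1.138) = 0.1289.
ζ = δ/√(4π² + δ²) = 0.1289/√(39.48 + 0.0166) = 0.1289/6.285 = 0.02051.

0.0205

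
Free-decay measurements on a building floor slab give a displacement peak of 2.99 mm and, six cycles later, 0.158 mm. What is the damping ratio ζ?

Logarithmic decrement δ = (1/n)·ln(x₀/x_n) = (1/6)·ln(2.99/0.158) = (1/6)·ln(18.92) = 0.4901.
ζ = δ/√(4π² + δ²) = 0.4901/√(39.48 + 0.240) = 0.4901/6.302 = 0.07776.

0.0778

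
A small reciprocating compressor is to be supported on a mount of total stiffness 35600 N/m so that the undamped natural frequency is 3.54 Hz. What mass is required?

72.0 kg

ω_n = 2πf_n = 2π × 3.54 = 22.24 rad/s.
m = k/ω_n² = 35600/22.24² = 35600/494.7 = 71.96 kg.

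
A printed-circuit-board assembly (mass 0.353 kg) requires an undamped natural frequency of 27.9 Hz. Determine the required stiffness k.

ω_n = 2πf_n = 2π × 27.9 = 175.3 rad/s.
k = m·ω_n² = 0.353 × 175.3² = 0.353 × 30730 = 10850 N/m.

10800 N/m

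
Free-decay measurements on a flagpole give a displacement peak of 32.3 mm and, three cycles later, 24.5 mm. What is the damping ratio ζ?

Logarithmic decrement δ = (1/n)·ln(x₀/x_n) = (1/3)·ln(32.3/24.5) = (1/3)·ln(1.318) = 0.09213.
ζ = δ/√(4π² + δ²) = 0.09213/√(39.48 + 0.00849) = 0.09213/6.284 = 0.01466.

0.0147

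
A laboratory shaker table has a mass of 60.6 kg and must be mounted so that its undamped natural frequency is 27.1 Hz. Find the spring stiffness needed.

1760000 N/m

ω_n = 2πf_n = 2π × 27.1 = 170.3 rad/s.
k = m·ω_n² = 60.6 × 170.3² = 60.6 × 28990 = 1757000 N/m.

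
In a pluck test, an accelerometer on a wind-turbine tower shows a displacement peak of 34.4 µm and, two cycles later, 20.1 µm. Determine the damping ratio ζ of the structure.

0.0427

Logarithmic decrement δ = (1/n)·ln(x₀/x_n) = (1/2)·ln(34.4/20.1) = (1/2)·ln(1.711) = 0.2687.
ζ = δ/√(4π² + δ²) = 0.2687/√(39.48 + 0.0722) = 0.2687/6.289 = 0.04272.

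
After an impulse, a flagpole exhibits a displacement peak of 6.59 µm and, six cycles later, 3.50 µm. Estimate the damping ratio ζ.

Logarithmic decrement δ = (1/n)·ln(x₀/x_n) = (1/6)·ln(6.59/3.50) = (1/6)·ln(1.883) = 0.1055.
ζ = δ/√(4π² + δ²) = 0.1055/√(39.48 + 0.0111) = 0.1055/6.284 = 0.01678.

0.0168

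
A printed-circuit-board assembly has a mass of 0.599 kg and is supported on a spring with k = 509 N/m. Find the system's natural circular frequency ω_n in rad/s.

ω_n = √(k/m) = √(509.0/0.599) = √849.7 = 29.15 rad/s.

29.2 rad/s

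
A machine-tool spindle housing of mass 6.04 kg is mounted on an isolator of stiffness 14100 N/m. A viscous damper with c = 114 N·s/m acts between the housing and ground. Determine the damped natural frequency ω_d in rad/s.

ω_n = √(k/m) = √(14100/6.04) = 48.32 rad/s.
Critical damping c_c = 2√(k·m) = 2√(14100 × 6.04) = 583.7 N·s/m, so ζ = c/c_c = 114/583.7 = 0.1953.
ω_d = ω_n√(1 − ζ²) = 48.32 × √(1 − 0.0381) = 47.39 rad/s.

47.4 rad/s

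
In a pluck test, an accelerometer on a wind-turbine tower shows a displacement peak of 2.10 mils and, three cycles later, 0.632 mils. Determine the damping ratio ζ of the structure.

0.0636

Logarithmic decrement δ = (1/n)·ln(x₀/x_n) = (1/3)·ln(2.10/0.632) = (1/3)·ln(3.323) = 0.4003.
ζ = δ/√(4π² + δ²) = 0.4003/√(39.48 + 0.160) = 0.4003/6.296 = 0.06358.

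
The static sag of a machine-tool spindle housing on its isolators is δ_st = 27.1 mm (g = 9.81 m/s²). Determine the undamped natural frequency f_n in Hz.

ω_n = √(g/δ_st) = √(9.81/0.0271) = √362.0 = 19.03 rad/s.
f_n = ω_n/(2π) = 19.03/6.283 = 3.028 Hz.

3.03 Hz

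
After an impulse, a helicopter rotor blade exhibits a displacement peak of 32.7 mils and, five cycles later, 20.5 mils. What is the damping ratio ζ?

0.0149

Logarithmic decrement δ = (1/n)·ln(x₀/x_n) = (1/5)·ln(32.7/20.5) = (1/5)·ln(1.595) = 0.09339.
ζ = δ/√(4π² + δ²) = 0.09339/√(39.48 + 0.00872) = 0.09339/6.284 = 0.01486.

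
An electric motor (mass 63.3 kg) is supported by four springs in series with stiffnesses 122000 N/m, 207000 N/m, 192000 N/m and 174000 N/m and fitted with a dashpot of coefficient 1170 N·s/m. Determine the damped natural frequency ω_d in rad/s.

Series springs: 1/k_eq = 1/122000 + 1/207000 + 1/192000 + 1/174000 = 2.398×10^-5, so k_eq = 41700 N/m.
ω_n = √(k_eq/m) = √(41700/63.3) = 25.67 rad/s.
Critical damping c_c = 2√(k_eq·m) = 2√(41700 × 63.3) = 3249 N·s/m, so ζ = c/c_c = 1170/3249 = 0.3601.
ω_d = ω_n√(1 − ζ²) = 25.67 × √(1 − 0.130) = 23.94 rad/s.

23.9 rad/s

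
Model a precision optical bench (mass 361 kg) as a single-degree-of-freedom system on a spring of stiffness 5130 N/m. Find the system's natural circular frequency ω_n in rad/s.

3.77 rad/s

ω_n = √(k/m) = √(5130/361) = √14.21 = 3.770 rad/s.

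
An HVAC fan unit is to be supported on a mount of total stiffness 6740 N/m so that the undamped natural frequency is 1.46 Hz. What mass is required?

80.1 kg

ω_n = 2πf_n = 2π × 1.46 = 9.173 rad/s.
m = k/ω_n² = 6740/9.173² = 6740/84.15 = 80.09 kg.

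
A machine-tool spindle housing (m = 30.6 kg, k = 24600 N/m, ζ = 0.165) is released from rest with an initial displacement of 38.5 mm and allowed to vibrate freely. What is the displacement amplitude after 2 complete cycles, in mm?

4.70 mm

Logarithmic decrement δ = 2πζ/√(1 − ζ²) = 2π × 0.1650/√(1 − 0.0272) = 1.051.
After n cycles, x_n/x₀ = e^(−nδ), so x_2 = 38.5 × e^(−2 × 1.051) = 38.5 × 0.1222 = 4.704 mm.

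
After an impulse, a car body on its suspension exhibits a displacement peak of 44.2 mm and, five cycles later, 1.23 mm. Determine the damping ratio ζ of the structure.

Logarithmic decrement δ = (1/n)·ln(x₀/x_n) = (1/5)·ln(44.2/1.23) = (1/5)·ln(35.93) = 0.7163.
ζ = δ/√(4π² + δ²) = 0.7163/√(39.48 + 0.513) = 0.7163/6.324 = 0.1133.

0.113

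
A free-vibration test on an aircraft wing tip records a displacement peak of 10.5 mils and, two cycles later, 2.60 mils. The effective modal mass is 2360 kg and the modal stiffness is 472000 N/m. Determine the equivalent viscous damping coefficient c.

Logarithmic decrement δ = (1/n)·ln(x₀/x_n) = (1/2)·ln(10.5/2.60) = (1/2)·ln(4.038) = 0.6979.
ζ = δ/√(4π² + δ²) = 0.6979/√(39.48 + 0.487) = 0.6979/6.322 = 0.1104.
c = ζ · 2√(km) = 0.1104 × 2√(472000 × 2360) = 0.1104 × 66750 = 7369 N·s/m.

7370 N·s/m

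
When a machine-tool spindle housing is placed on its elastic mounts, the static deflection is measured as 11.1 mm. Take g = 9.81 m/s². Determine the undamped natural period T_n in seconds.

ω_n = √(g/δ_st) = √(9.81/0.0111) = √883.8 = 29.73 rad/s.
T_n = 2π/ω_n = 6.283/29.73 = 0.2114 s.

0.211 s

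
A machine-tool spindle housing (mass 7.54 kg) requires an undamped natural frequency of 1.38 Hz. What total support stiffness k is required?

567 N/m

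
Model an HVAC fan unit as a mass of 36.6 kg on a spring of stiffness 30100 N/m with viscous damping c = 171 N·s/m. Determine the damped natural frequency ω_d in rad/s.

28.6 rad/s

ω_n = √(k/m) = √(30100/36.6) = 28.68 rad/s.
Critical damping c_c = 2√(k·m) = 2√(30100 × 36.6) = 2099 N·s/m, so ζ = c/c_c = 171/2099 = 0.08146.
ω_d = ω_n√(1 − ζ²) = 28.68 × √(1 − 0.00664) = 28.58 rad/s.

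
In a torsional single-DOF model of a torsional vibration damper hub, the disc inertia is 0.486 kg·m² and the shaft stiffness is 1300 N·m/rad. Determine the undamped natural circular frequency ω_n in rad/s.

ω_n = √(k_t/J) = √(1300/0.486) = √2675 = 51.72 rad/s.

51.7 rad/s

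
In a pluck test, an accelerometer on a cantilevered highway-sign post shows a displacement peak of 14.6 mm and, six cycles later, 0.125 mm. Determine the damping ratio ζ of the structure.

0.125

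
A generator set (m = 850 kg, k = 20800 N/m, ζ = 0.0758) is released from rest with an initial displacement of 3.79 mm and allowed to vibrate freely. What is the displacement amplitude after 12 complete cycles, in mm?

Logarithmic decrement δ = 2πζ/√(1 − ζ²) = 2π × 0.07580/√(1 − 0.00575) = 0.4776.
After n cycles, x_n/x₀ = e^(−nδ), so x_12 = 3.79 × e^(−12 × 0.4776) = 3.79 × 0.003242 = 0.01229 mm.

0.0123 mm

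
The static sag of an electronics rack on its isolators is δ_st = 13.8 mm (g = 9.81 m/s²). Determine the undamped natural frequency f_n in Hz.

4.24 Hz

ω_n = √(g/δ_st) = √(9.81/0.0138) = √710.9 = 26.66 rad/s.
f_n = ω_n/(2π) = 26.66/6.283 = 4.243 Hz.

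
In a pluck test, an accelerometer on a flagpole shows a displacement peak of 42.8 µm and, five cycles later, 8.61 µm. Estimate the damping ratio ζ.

0.0510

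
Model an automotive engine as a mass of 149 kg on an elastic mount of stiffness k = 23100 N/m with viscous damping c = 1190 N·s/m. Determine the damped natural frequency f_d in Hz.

1.88 Hz

ω_n = √(k/m) = √(23100/149) = 12.45 rad/s.
Critical damping c_c = 2√(k·m) = 2√(23100 × 149) = 3710 N·s/m, so ζ = c/c_c = 1190/3710 = 0.3207.
ω_d = ω_n√(1 − ζ²) = 12.45 × √(1 − 0.103) = 11.79 rad/s.
f_d = ω_d/(2π) = 1.877 Hz.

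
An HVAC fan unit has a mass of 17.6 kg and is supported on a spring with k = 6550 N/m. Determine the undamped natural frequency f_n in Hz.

ω_n = √(k/m) = √(6550/17.6) = √372.2 = 19.29 rad/s.
f_n = ω_n/(2π) = 19.29/6.283 = 3.070 Hz.

3.07 Hz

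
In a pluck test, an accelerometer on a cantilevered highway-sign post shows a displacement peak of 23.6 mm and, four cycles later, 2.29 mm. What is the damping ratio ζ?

Logarithmic decrement δ = (1/n)·ln(x₀/x_n) = (1/4)·ln(23.6/2.29) = (1/4)·ln(10.31) = 0.5832.
ζ = δ/√(4π² + δ²) = 0.5832/√(39.48 + 0.340) = 0.5832/6.310 = 0.09242.

0.0924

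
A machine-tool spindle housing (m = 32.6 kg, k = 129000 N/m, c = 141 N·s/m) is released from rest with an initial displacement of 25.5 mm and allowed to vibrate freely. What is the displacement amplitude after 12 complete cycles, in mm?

ζ = c/(2√(km)) = 141/(2√(129000 × 32.6)) = 141/4101 = 0.03438.
Logarithmic decrement δ = 2πζ/√(1 − ζ²) = 2π × 0.03438/√(1 − 0.00118) = 0.2161.
After n cycles, x_n/x₀ = e^(−nδ), so x_12 = 25.5 × e^(−12 × 0.2161) = 25.5 × 0.07475 = 1.906 mm.

1.91 mm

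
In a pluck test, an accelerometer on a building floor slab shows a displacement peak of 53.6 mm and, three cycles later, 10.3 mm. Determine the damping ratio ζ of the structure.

0.0872

Logarithmic decrement δ = (1/n)·ln(x₀/x_n) = (1/3)·ln(53.6/10.3) = (1/3)·ln(5.204) = 0.5498.
ζ = δ/√(4π² + δ²) = 0.5498/√(39.48 + 0.302) = 0.5498/6.307 = 0.08717.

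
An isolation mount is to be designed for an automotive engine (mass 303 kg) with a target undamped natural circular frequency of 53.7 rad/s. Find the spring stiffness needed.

874000 N/m

k = m·ω_n² = 303 × 53.70² = 303 × 2884 = 873800 N/m.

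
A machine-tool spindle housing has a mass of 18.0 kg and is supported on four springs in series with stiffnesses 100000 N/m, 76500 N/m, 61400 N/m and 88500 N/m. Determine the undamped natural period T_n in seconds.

Series springs: 1/k_eq = 1/100000 + 1/76500 + 1/61400 + 1/88500 = 5.066×10^-5, so k_eq = 19740 N/m.
ω_n = √(k_eq/m) = √(19740/18.0) = √1097 = 33.12 rad/s.
T_n = 2π/ω_n = 6.283/33.12 = 0.1897 s.

0.190 s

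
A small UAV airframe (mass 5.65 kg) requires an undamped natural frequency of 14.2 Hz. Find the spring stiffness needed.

45000 N/m

ω_n = 2πf_n = 2π × 14.2 = 89.22 rad/s.
k = m·ω_n² = 5.65 × 89.22² = 5.65 × 7960 = 44980 N/m.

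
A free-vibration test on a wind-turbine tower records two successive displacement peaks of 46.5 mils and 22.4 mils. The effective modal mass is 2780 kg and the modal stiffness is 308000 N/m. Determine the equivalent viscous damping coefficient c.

6760 N·s/m

Logarithmic decrement δ = (1/n)·ln(x₀/x_n) = (1/1)·ln(46.5/22.4) = (1/1)·ln(2.076) = 0.7304.
ζ = δ/√(4π² + δ²) = 0.7304/√(39.48 + 0.533) = 0.7304/6.325 = 0.1155.
c = ζ · 2√(km) = 0.1155 × 2√(308000 × 2780) = 0.1155 × 58520 = 6758 N·s/m.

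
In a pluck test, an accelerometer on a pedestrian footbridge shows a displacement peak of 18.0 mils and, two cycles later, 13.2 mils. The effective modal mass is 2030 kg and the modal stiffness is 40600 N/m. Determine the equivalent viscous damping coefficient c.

Logarithmic decrement δ = (1/n)·ln(x₀/x_n) = (1/2)·ln(18.0/13.2) = (1/2)·ln(1.364) = 0.1551.
ζ = δ/√(4π² + δ²) = 0.1551/√(39.48 + 0.0240) = 0.1551/6.285 = 0.02467.
c = ζ · 2√(km) = 0.02467 × 2√(40600 × 2030) = 0.02467 × 18160 = 448.0 N·s/m.

448 N·s/m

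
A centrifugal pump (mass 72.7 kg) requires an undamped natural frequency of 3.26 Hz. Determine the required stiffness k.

30500 N/m

ω_n = 2πf_n = 2π × 3.26 = 20.48 rad/s.
k = m·ω_n² = 72.7 × 20.48² = 72.7 × 419.6 = 30500 N/m.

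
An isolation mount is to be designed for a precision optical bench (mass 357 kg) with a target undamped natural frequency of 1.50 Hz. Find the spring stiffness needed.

31700 N/m

ω_n = 2πf_n = 2π × 1.50 = 9.425 rad/s.
k = m·ω_n² = 357 × 9.425² = 357 × 88.83 = 31710 N/m.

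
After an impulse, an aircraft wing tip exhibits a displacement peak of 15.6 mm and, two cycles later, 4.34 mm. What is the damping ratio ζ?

Logarithmic decrement δ = (1/n)·ln(x₀/x_n) = (1/2)·ln(15.6/4.34) = (1/2)·ln(3.594) = 0.6397.
ζ = δ/√(4π² + δ²) = 0.6397/√(39.48 + 0.409) = 0.6397/6.316 = 0.1013.

0.101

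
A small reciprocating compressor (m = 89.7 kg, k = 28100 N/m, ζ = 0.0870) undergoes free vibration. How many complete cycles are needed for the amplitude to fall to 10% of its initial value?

5 cycles

Logarithmic decrement δ = 2πζ/√(1 − ζ²) = 2π × 0.08700/√(1 − 0.00757) = 0.5487.
x_n/x₀ = e^(−nδ) ≤ 0.1; take ln: n ≥ ln(1/0.1)/δ = 2.303/0.5487 = 4.196.
So 5 complete cycles are required.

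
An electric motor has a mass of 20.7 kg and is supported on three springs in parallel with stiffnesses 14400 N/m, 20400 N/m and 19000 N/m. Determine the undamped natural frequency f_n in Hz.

Parallel springs add: k_eq = 14400 + 20400 + 19000 = 53800 N/m.
ω_n = √(k_eq/m) = √(53800/20.7) = √2599 = 50.98 rad/s.
f_n = ω_n/(2π) = 50.98/6.283 = 8.114 Hz.

8.11 Hz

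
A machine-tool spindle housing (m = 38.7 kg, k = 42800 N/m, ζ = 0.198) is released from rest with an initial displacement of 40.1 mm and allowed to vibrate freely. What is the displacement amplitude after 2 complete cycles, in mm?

Logarithmic decrement δ = 2πζ/√(1 − ζ²) = 2π × 0.1980/√(1 − 0.0392) = 1.269.
After n cycles, x_n/x₀ = e^(−nδ), so x_2 = 40.1 × e^(−2 × 1.269) = 40.1 × 0.07899 = 3.168 mm.

3.17 mm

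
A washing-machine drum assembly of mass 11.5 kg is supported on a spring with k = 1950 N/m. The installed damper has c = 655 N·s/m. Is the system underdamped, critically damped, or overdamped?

overdamped

c_c = 2√(k·m) = 299.5 N·s/m; ζ = c/c_c = 655/299.5 = 2.19.
Since ζ > 1 the system is overdamped.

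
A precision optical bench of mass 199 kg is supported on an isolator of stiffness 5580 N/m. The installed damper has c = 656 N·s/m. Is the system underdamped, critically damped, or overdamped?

underdamped

c_c = 2√(k·m) = 2108 N·s/m; ζ = c/c_c = 656/2108 = 0.311.
Since ζ < 1 the system is underdamped.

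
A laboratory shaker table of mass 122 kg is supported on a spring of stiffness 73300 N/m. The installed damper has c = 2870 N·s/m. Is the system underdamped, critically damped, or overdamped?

c_c = 2√(k·m) = 5981 N·s/m; ζ = c/c_c = 2870/5981 = 0.480.
Since ζ < 1 the system is underdamped.

underdamped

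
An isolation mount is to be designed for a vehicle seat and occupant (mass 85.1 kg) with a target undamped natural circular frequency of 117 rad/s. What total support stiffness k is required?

1160000 N/m

k = m·ω_n² = 85.1 × 117.0² = 85.1 × 13690 = 1165000 N/m.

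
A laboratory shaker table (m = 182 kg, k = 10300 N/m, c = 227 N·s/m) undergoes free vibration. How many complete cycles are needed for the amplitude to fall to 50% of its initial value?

2 cycles

ζ = c/(2√(km)) = 227/(2√(10300 × 182)) = 227/2738 = 0.08290.
Logarithmic decrement δ = 2πζ/√(1 − ζ²) = 2π × 0.08290/√(1 − 0.00687) = 0.5227.
x_n/x₀ = e^(−nδ) ≤ 0.5; take ln: n ≥ ln(1/0.5)/δ = 0.6931/0.5227 = 1.326.
So 2 complete cycles are required.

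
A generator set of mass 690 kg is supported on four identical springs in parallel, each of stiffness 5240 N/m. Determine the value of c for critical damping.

7610 N·s/m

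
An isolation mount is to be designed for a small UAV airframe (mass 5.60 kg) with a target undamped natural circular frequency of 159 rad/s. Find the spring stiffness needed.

k = m·ω_n² = 5.60 × 159.0² = 5.60 × 25280 = 141600 N/m.

142000 N/m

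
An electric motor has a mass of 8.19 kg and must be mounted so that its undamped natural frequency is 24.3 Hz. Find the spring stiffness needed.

ω_n = 2πf_n = 2π × 24.3 = 152.7 rad/s.
k = m·ω_n² = 8.19 × 152.7² = 8.19 × 23310 = 190900 N/m.

191000 N/m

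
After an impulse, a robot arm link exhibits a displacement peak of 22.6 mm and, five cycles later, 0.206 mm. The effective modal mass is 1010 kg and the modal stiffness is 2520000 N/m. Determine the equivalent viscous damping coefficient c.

14900 N·s/m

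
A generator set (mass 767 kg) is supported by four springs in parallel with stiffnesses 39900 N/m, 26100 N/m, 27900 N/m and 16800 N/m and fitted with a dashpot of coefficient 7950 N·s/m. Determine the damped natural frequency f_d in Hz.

1.72 Hz

Parallel springs add: k_eq = 39900 + 26100 + 27900 + 16800 = 110700 N/m.
ω_n = √(k_eq/m) = √(110700/767) = 12.01 rad/s.
Critical damping c_c = 2√(k_eq·m) = 2√(110700 × 767) = 18430 N·s/m, so ζ = c/c_c = 7950/18430 = 0.4314.
ω_d = ω_n√(1 − ζ²) = 12.01 × √(1 − 0.186) = 10.84 rad/s.
f_d = ω_d/(2π) = 1.725 Hz.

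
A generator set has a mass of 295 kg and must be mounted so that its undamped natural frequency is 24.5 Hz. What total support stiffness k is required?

ω_n = 2πf_n = 2π × 24.5 = 153.9 rad/s.
k = m·ω_n² = 295 × 153.9² = 295 × 23700 = 6991000 N/m.

6990000 N/m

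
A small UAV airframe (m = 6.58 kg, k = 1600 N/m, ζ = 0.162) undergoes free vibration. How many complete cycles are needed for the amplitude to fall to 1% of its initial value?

Logarithmic decrement δ = 2πζ/√(1 − ζ²) = 2π × 0.1620/√(1 − 0.0262) = 1.032.
x_n/x₀ = e^(−nδ) ≤ 0.01; take ln: n ≥ ln(1/0.01)/δ = 4.605/1.032 = 4.465.
So 5 complete cycles are required.

5 cycles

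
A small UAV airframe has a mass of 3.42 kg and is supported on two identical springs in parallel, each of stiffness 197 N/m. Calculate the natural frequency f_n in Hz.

Parallel springs add: k_eq = 2 × 197 = 394.0 N/m.
ω_n = √(k_eq/m) = √(394.0/3.42) = √115.2 = 10.73 rad/s.
f_n = ω_n/(2π) = 10.73/6.283 = 1.708 Hz.

1.71 Hz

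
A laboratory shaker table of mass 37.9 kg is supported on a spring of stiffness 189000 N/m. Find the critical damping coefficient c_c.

5350 N·s/m

c_c = 2√(k·m) = 2√(189000 × 37.9) = 2 × 2676 = 5353 N·s/m.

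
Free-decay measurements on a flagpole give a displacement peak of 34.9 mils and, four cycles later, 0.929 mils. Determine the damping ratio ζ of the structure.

0.143

Logarithmic decrement δ = (1/n)·ln(x₀/x_n) = (1/4)·ln(34.9/0.929) = (1/4)·ln(37.57) = 0.9065.
ζ = δ/√(4π² + δ²) = 0.9065/√(39.48 + 0.822) = 0.9065/6.348 = 0.1428.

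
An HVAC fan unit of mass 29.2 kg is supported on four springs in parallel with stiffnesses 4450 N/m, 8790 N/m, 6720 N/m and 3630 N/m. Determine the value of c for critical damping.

1660 N·s/m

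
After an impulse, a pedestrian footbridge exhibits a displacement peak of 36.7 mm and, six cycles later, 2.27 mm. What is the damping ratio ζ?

0.0736

Logarithmic decrement δ = (1/n)·ln(x₀/x_n) = (1/6)·ln(36.7/2.27) = (1/6)·ln(16.17) = 0.4638.
ζ = δ/√(4π² + δ²) = 0.4638/√(39.48 + 0.215) = 0.4638/6.300 = 0.07362.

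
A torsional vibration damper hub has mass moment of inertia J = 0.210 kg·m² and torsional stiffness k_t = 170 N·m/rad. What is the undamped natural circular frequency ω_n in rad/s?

ω_n = √(k_t/J) = √(170/0.210) = √809.5 = 28.45 rad/s.

28.5 rad/s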